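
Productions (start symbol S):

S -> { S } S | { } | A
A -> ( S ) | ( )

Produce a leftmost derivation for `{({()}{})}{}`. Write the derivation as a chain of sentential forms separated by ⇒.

S⇒{S}S⇒{A}S⇒{(S)}S⇒{({S}S)}S⇒{({A}S)}S⇒{({()}S)}S⇒{({()}{})}S⇒{({()}{})}{}

S ⇒ {S}S   [S -> { S } S]
{S}S ⇒ {A}S   [S -> A]
{A}S ⇒ {(S)}S   [A -> ( S )]
{(S)}S ⇒ {({S}S)}S   [S -> { S } S]
{({S}S)}S ⇒ {({A}S)}S   [S -> A]
{({A}S)}S ⇒ {({()}S)}S   [A -> ( )]
{({()}S)}S ⇒ {({()}{})}S   [S -> { }]
{({()}{})}S ⇒ {({()}{})}{}   [S -> { }]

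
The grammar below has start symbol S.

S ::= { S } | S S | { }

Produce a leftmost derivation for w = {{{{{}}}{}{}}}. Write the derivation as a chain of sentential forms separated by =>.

S => {S}   [S ::= { S }]
{S} => {{S}}   [S ::= { S }]
{{S}} => {{SS}}   [S ::= S S]
{{SS}} => {{SSS}}   [S ::= S S]
{{SSS}} => {{{S}SS}}   [S ::= { S }]
{{{S}SS}} => {{{{S}}SS}}   [S ::= { S }]
{{{{S}}SS}} => {{{{{}}}SS}}   [S ::= { }]
{{{{{}}}SS}} => {{{{{}}}{}S}}   [S ::= { }]
{{{{{}}}{}S}} => {{{{{}}}{}{}}}   [S ::= { }]

S => {S} => {{S}} => {{SS}} => {{SSS}} => {{{S}SS}} => {{{{S}}SS}} => {{{{{}}}SS}} => {{{{{}}}{}S}} => {{{{{}}}{}{}}}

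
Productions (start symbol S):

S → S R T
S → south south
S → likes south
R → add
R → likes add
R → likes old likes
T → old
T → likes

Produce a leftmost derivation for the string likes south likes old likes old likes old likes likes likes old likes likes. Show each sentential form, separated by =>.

S => S R T => S R T R T => S R T R T R T => likes south R T R T R T => likes south likes old likes T R T R T => likes south likes old likes old R T R T => likes south likes old likes old likes old likes T R T => likes south likes old likes old likes old likes likes R T => likes south likes old likes old likes old likes likes likes old likes T => likes south likes old likes old likes old likes likes likes old likes likes

S => S R T   [S → S R T]
S R T => S R T R T   [S → S R T]
S R T R T => S R T R T R T   [S → S R T]
S R T R T R T => likes south R T R T R T   [S → likes south]
likes south R T R T R T => likes south likes old likes T R T R T   [R → likes old likes]
likes south likes old likes T R T R T => likes south likes old likes old R T R T   [T → old]
likes south likes old likes old R T R T => likes south likes old likes old likes old likes T R T   [R → likes old likes]
likes south likes old likes old likes old likes T R T => likes south likes old likes old likes old likes likes R T   [T → likes]
likes south likes old likes old likes old likes likes R T => likes south likes old likes old likes old likes likes likes old likes T   [R → likes old likes]
likes south likes old likes old likes old likes likes likes old likes T => likes south likes old likes old likes old likes likes likes old likes likes   [T → likes]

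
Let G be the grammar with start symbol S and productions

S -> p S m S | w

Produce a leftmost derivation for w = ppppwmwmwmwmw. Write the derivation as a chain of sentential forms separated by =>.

S => pSmS   [S -> p S m S]
pSmS => ppSmSmS   [S -> p S m S]
ppSmSmS => pppSmSmSmS   [S -> p S m S]
pppSmSmSmS => ppppSmSmSmSmS   [S -> p S m S]
ppppSmSmSmSmS => ppppwmSmSmSmS   [S -> w]
ppppwmSmSmSmS => ppppwmwmSmSmS   [S -> w]
ppppwmwmSmSmS => ppppwmwmwmSmS   [S -> w]
ppppwmwmwmSmS => ppppwmwmwmwmS   [S -> w]
ppppwmwmwmwmS => ppppwmwmwmwmw   [S -> w]

S => pSmS => ppSmSmS => pppSmSmSmS => ppppSmSmSmSmS => ppppwmSmSmSmS => ppppwmwmSmSmS => ppppwmwmwmSmS => ppppwmwmwmwmS => ppppwmwmwmwmw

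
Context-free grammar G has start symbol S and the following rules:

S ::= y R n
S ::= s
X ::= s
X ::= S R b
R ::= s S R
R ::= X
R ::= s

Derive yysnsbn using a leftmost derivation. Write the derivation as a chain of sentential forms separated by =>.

S => yRn   [S ::= y R n]
yRn => yXn   [R ::= X]
yXn => ySRbn   [X ::= S R b]
ySRbn => yyRnRbn   [S ::= y R n]
yyRnRbn => yysnRbn   [R ::= s]
yysnRbn => yysnsbn   [R ::= s]

S => yRn => yXn => ySRbn => yyRnRbn => yysnRbn => yysnsbn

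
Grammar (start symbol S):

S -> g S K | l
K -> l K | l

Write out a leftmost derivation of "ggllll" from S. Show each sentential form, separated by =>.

S => gSK   [S -> g S K]
gSK => ggSKK   [S -> g S K]
ggSKK => gglKK   [S -> l]
gglKK => ggllK   [K -> l]
ggllK => gglllK   [K -> l K]
gglllK => ggllll   [K -> l]

S=>gSK=>ggSKK=>gglKK=>ggllK=>gglllK=>ggllll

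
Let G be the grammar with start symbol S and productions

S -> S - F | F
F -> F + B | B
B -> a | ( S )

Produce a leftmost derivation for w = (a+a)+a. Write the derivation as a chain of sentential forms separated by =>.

S => F   [S -> F]
F => F+B   [F -> F + B]
F+B => B+B   [F -> B]
B+B => (S)+B   [B -> ( S )]
(S)+B => (F)+B   [S -> F]
(F)+B => (F+B)+B   [F -> F + B]
(F+B)+B => (B+B)+B   [F -> B]
(B+B)+B => (a+B)+B   [B -> a]
(a+B)+B => (a+a)+B   [B -> a]
(a+a)+B => (a+a)+a   [B -> a]

S => F => F+B => B+B => (S)+B => (F)+B => (F+B)+B => (B+B)+B => (a+B)+B => (a+a)+B => (a+a)+a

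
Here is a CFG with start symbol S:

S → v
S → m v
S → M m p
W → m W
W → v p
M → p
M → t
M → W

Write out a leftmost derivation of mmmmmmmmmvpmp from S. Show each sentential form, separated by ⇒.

S ⇒ Mmp   [S → M m p]
Mmp ⇒ Wmp   [M → W]
Wmp ⇒ mWmp   [W → m W]
mWmp ⇒ mmWmp   [W → m W]
mmWmp ⇒ mmmWmp   [W → m W]
mmmWmp ⇒ mmmmWmp   [W → m W]
mmmmWmp ⇒ mmmmmWmp   [W → m W]
mmmmmWmp ⇒ mmmmmmWmp   [W → m W]
mmmmmmWmp ⇒ mmmmmmmWmp   [W → m W]
mmmmmmmWmp ⇒ mmmmmmmmWmp   [W → m W]
mmmmmmmmWmp ⇒ mmmmmmmmmWmp   [W → m W]
mmmmmmmmmWmp ⇒ mmmmmmmmmvpmp   [W → v p]

S⇒Mmp⇒Wmp⇒mWmp⇒mmWmp⇒mmmWmp⇒mmmmWmp⇒mmmmmWmp⇒mmmmmmWmp⇒mmmmmmmWmp⇒mmmmmmmmWmp⇒mmmmmmmmmWmp⇒mmmmmmmmmvpmp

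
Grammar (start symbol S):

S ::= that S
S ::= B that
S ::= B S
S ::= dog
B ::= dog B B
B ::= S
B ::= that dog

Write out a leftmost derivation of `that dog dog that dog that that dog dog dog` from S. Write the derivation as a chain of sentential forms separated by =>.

S => B S => S S => B S S => that dog S S => that dog B S S => that dog dog B B S S => that dog dog S B S S => that dog dog B that B S S => that dog dog that dog that B S S => that dog dog that dog that that dog S S => that dog dog that dog that that dog dog S => that dog dog that dog that that dog dog dog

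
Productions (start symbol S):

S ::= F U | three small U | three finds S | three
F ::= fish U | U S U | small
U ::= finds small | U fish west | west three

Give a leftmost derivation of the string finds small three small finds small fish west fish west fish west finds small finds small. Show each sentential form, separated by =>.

S => F U => U S U U => finds small S U U => finds small three small U U U => finds small three small U fish west U U => finds small three small U fish west fish west U U => finds small three small U fish west fish west fish west U U => finds small three small finds small fish west fish west fish west U U => finds small three small finds small fish west fish west fish west finds small U => finds small three small finds small fish west fish west fish west finds small finds small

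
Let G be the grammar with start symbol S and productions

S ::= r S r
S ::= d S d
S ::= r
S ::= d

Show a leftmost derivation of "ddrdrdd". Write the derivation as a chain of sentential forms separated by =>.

S => dSd   [S ::= d S d]
dSd => ddSdd   [S ::= d S d]
ddSdd => ddrSrdd   [S ::= r S r]
ddrSrdd => ddrdrdd   [S ::= d]

S=>dSd=>ddSdd=>ddrSrdd=>ddrdrdd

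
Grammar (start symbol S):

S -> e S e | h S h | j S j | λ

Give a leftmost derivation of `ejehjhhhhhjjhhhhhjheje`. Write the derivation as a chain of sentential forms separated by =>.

S => eSe   [S -> e S e]
eSe => ejSje   [S -> j S j]
ejSje => ejeSeje   [S -> e S e]
ejeSeje => ejehSheje   [S -> h S h]
ejehSheje => ejehjSjheje   [S -> j S j]
ejehjSjheje => ejehjhShjheje   [S -> h S h]
ejehjhShjheje => ejehjhhShhjheje   [S -> h S h]
ejehjhhShhjheje => ejehjhhhShhhjheje   [S -> h S h]
ejehjhhhShhhjheje => ejehjhhhhShhhhjheje   [S -> h S h]
ejehjhhhhShhhhjheje => ejehjhhhhhShhhhhjheje   [S -> h S h]
ejehjhhhhhShhhhhjheje => ejehjhhhhhjSjhhhhhjheje   [S -> j S j]
ejehjhhhhhjSjhhhhhjheje => ejehjhhhhhjjhhhhhjheje   [S -> λ]

S=>eSe=>ejSje=>ejeSeje=>ejehSheje=>ejehjSjheje=>ejehjhShjheje=>ejehjhhShhjheje=>ejehjhhhShhhjheje=>ejehjhhhhShhhhjheje=>ejehjhhhhhShhhhhjheje=>ejehjhhhhhjSjhhhhhjheje=>ejehjhhhhhjjhhhhhjheje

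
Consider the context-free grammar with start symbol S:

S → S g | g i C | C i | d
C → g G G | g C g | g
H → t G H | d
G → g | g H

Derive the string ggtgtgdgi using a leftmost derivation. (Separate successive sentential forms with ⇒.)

S ⇒ Ci   [S → C i]
Ci ⇒ gGGi   [C → g G G]
gGGi ⇒ ggHGi   [G → g H]
ggHGi ⇒ ggtGHGi   [H → t G H]
ggtGHGi ⇒ ggtgHGi   [G → g]
ggtgHGi ⇒ ggtgtGHGi   [H → t G H]
ggtgtGHGi ⇒ ggtgtgHGi   [G → g]
ggtgtgHGi ⇒ ggtgtgdGi   [H → d]
ggtgtgdGi ⇒ ggtgtgdgi   [G → g]

S⇒Ci⇒gGGi⇒ggHGi⇒ggtGHGi⇒ggtgHGi⇒ggtgtGHGi⇒ggtgtgHGi⇒ggtgtgdGi⇒ggtgtgdgi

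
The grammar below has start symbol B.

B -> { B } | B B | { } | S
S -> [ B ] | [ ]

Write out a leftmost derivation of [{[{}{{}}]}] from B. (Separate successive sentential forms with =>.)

B => S => [B] => [{B}] => [{S}] => [{[B]}] => [{[BB]}] => [{[{}B]}] => [{[{}{B}]}] => [{[{}{{}}]}]

B => S   [B -> S]
S => [B]   [S -> [ B ]]
[B] => [{B}]   [B -> { B }]
[{B}] => [{S}]   [B -> S]
[{S}] => [{[B]}]   [S -> [ B ]]
[{[B]}] => [{[BB]}]   [B -> B B]
[{[BB]}] => [{[{}B]}]   [B -> { }]
[{[{}B]}] => [{[{}{B}]}]   [B -> { B }]
[{[{}{B}]}] => [{[{}{{}}]}]   [B -> { }]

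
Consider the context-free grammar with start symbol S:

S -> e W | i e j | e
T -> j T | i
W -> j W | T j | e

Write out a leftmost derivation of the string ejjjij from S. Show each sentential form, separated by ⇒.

S⇒eW⇒eTj⇒ejTj⇒ejjTj⇒ejjjTj⇒ejjjij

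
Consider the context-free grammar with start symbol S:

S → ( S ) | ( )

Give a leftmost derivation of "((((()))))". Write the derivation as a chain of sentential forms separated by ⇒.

S ⇒ (S)   [S → ( S )]
(S) ⇒ ((S))   [S → ( S )]
((S)) ⇒ (((S)))   [S → ( S )]
(((S))) ⇒ ((((S))))   [S → ( S )]
((((S)))) ⇒ ((((()))))   [S → ( )]

S⇒(S)⇒((S))⇒(((S)))⇒((((S))))⇒((((()))))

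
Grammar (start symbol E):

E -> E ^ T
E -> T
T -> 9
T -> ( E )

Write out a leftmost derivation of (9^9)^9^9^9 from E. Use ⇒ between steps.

E ⇒ E^T   [E -> E ^ T]
E^T ⇒ E^T^T   [E -> E ^ T]
E^T^T ⇒ E^T^T^T   [E -> E ^ T]
E^T^T^T ⇒ T^T^T^T   [E -> T]
T^T^T^T ⇒ (E)^T^T^T   [T -> ( E )]
(E)^T^T^T ⇒ (E^T)^T^T^T   [E -> E ^ T]
(E^T)^T^T^T ⇒ (T^T)^T^T^T   [E -> T]
(T^T)^T^T^T ⇒ (9^T)^T^T^T   [T -> 9]
(9^T)^T^T^T ⇒ (9^9)^T^T^T   [T -> 9]
(9^9)^T^T^T ⇒ (9^9)^9^T^T   [T -> 9]
(9^9)^9^T^T ⇒ (9^9)^9^9^T   [T -> 9]
(9^9)^9^9^T ⇒ (9^9)^9^9^9   [T -> 9]

E ⇒ E^T ⇒ E^T^T ⇒ E^T^T^T ⇒ T^T^T^T ⇒ (E)^T^T^T ⇒ (E^T)^T^T^T ⇒ (T^T)^T^T^T ⇒ (9^T)^T^T^T ⇒ (9^9)^T^T^T ⇒ (9^9)^9^T^T ⇒ (9^9)^9^9^T ⇒ (9^9)^9^9^9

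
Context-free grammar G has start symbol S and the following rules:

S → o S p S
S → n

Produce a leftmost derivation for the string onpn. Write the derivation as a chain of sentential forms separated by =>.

S=>oSpS=>onpS=>onpn

S => oSpS   [S → o S p S]
oSpS => onpS   [S → n]
onpS => onpn   [S → n]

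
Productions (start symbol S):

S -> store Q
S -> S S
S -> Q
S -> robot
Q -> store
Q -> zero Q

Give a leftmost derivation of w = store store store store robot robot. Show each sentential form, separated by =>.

S => S S   [S -> S S]
S S => store Q S   [S -> store Q]
store Q S => store store S   [Q -> store]
store store S => store store S S   [S -> S S]
store store S S => store store S S S   [S -> S S]
store store S S S => store store store Q S S   [S -> store Q]
store store store Q S S => store store store store S S   [Q -> store]
store store store store S S => store store store store robot S   [S -> robot]
store store store store robot S => store store store store robot robot   [S -> robot]

S => S S => store Q S => store store S => store store S S => store store S S S => store store store Q S S => store store store store S S => store store store store robot S => store store store store robot robot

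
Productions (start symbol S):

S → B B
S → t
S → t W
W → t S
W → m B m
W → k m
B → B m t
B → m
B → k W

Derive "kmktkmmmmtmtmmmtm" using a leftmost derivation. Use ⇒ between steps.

S⇒BB⇒BmtB⇒kWmtB⇒kmBmmtB⇒kmkWmmtB⇒kmktSmmtB⇒kmktBBmmtB⇒kmktBmtBmmtB⇒kmktBmtmtBmmtB⇒kmktkWmtmtBmmtB⇒kmktkmBmmtmtBmmtB⇒kmktkmmmmtmtBmmtB⇒kmktkmmmmtmtmmmtB⇒kmktkmmmmtmtmmmtm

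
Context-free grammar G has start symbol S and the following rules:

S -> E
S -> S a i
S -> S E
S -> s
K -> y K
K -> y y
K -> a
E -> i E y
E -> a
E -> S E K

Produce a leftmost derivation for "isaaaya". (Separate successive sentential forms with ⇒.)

S ⇒ SE ⇒ EE ⇒ iEyE ⇒ iSEKyE ⇒ iSEEKyE ⇒ isEEKyE ⇒ isaEKyE ⇒ isaaKyE ⇒ isaaayE ⇒ isaaaya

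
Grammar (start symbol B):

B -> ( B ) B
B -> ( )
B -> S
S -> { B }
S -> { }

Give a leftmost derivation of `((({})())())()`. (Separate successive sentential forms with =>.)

B=>(B)B=>((B)B)B=>(((B)B)B)B=>(((S)B)B)B=>((({})B)B)B=>((({})())B)B=>((({})())())B=>((({})())())()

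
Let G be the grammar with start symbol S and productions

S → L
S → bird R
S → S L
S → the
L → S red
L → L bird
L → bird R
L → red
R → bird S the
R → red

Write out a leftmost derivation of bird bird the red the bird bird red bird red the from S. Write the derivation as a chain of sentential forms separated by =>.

S => S L => L L => bird R L => bird bird S the L => bird bird S L the L => bird bird the L the L => bird bird the red the L => bird bird the red the bird R => bird bird the red the bird bird S the => bird bird the red the bird bird S L the => bird bird the red the bird bird L L the => bird bird the red the bird bird red L the => bird bird the red the bird bird red bird R the => bird bird the red the bird bird red bird red the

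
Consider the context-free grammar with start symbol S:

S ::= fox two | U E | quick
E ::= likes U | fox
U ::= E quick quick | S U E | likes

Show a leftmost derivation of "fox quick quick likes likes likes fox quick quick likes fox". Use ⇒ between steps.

S ⇒ U E ⇒ E quick quick E ⇒ fox quick quick E ⇒ fox quick quick likes U ⇒ fox quick quick likes S U E ⇒ fox quick quick likes U E U E ⇒ fox quick quick likes likes E U E ⇒ fox quick quick likes likes likes U U E ⇒ fox quick quick likes likes likes E quick quick U E ⇒ fox quick quick likes likes likes fox quick quick U E ⇒ fox quick quick likes likes likes fox quick quick likes E ⇒ fox quick quick likes likes likes fox quick quick likes fox

S ⇒ U E   [S ::= U E]
U E ⇒ E quick quick E   [U ::= E quick quick]
E quick quick E ⇒ fox quick quick E   [E ::= fox]
fox quick quick E ⇒ fox quick quick likes U   [E ::= likes U]
fox quick quick likes U ⇒ fox quick quick likes S U E   [U ::= S U E]
fox quick quick likes S U E ⇒ fox quick quick likes U E U E   [S ::= U E]
fox quick quick likes U E U E ⇒ fox quick quick likes likes E U E   [U ::= likes]
fox quick quick likes likes E U E ⇒ fox quick quick likes likes likes U U E   [E ::= likes U]
fox quick quick likes likes likes U U E ⇒ fox quick quick likes likes likes E quick quick U E   [U ::= E quick quick]
fox quick quick likes likes likes E quick quick U E ⇒ fox quick quick likes likes likes fox quick quick U E   [E ::= fox]
fox quick quick likes likes likes fox quick quick U E ⇒ fox quick quick likes likes likes fox quick quick likes E   [U ::= likes]
fox quick quick likes likes likes fox quick quick likes E ⇒ fox quick quick likes likes likes fox quick quick likes fox   [E ::= fox]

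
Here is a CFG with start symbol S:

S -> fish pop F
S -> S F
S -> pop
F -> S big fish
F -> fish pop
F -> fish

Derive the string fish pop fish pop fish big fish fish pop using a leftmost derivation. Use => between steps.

S => S F   [S -> S F]
S F => fish pop F F   [S -> fish pop F]
fish pop F F => fish pop S big fish F   [F -> S big fish]
fish pop S big fish F => fish pop fish pop F big fish F   [S -> fish pop F]
fish pop fish pop F big fish F => fish pop fish pop fish big fish F   [F -> fish]
fish pop fish pop fish big fish F => fish pop fish pop fish big fish fish pop   [F -> fish pop]

S => S F => fish pop F F => fish pop S big fish F => fish pop fish pop F big fish F => fish pop fish pop fish big fish F => fish pop fish pop fish big fish fish pop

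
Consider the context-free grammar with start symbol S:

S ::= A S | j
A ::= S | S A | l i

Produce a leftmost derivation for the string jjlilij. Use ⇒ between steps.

S ⇒ AS   [S ::= A S]
AS ⇒ SAS   [A ::= S A]
SAS ⇒ jAS   [S ::= j]
jAS ⇒ jSAS   [A ::= S A]
jSAS ⇒ jjAS   [S ::= j]
jjAS ⇒ jjliS   [A ::= l i]
jjliS ⇒ jjliAS   [S ::= A S]
jjliAS ⇒ jjliliS   [A ::= l i]
jjliliS ⇒ jjlilij   [S ::= j]

S ⇒ AS ⇒ SAS ⇒ jAS ⇒ jSAS ⇒ jjAS ⇒ jjliS ⇒ jjliAS ⇒ jjliliS ⇒ jjlilij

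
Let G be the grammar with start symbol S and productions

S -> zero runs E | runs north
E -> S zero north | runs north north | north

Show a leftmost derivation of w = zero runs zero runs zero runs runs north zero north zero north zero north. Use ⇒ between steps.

S ⇒ zero runs E ⇒ zero runs S zero north ⇒ zero runs zero runs E zero north ⇒ zero runs zero runs S zero north zero north ⇒ zero runs zero runs zero runs E zero north zero north ⇒ zero runs zero runs zero runs S zero north zero north zero north ⇒ zero runs zero runs zero runs runs north zero north zero north zero north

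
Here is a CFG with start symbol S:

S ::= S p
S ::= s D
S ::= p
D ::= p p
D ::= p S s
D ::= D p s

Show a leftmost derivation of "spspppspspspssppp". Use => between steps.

S=>Sp=>Spp=>Sppp=>sDppp=>spSsppp=>spsDsppp=>spsDpssppp=>spsDpspssppp=>spsDpspspssppp=>spsDpspspspssppp=>spspppspspspssppp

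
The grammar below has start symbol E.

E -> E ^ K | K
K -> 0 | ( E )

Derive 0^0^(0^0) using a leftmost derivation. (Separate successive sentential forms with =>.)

E => E^K => E^K^K => K^K^K => 0^K^K => 0^0^K => 0^0^(E) => 0^0^(E^K) => 0^0^(K^K) => 0^0^(0^K) => 0^0^(0^0)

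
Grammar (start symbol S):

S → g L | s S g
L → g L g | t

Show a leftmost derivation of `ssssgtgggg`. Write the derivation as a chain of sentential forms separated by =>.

S => sSg   [S → s S g]
sSg => ssSgg   [S → s S g]
ssSgg => sssSggg   [S → s S g]
sssSggg => ssssSgggg   [S → s S g]
ssssSgggg => ssssgLgggg   [S → g L]
ssssgLgggg => ssssgtgggg   [L → t]

S => sSg => ssSgg => sssSggg => ssssSgggg => ssssgLgggg => ssssgtgggg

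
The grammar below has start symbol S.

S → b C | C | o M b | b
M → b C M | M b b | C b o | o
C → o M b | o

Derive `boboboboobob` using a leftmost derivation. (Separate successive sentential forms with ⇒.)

S⇒bC⇒boMb⇒bobCMb⇒boboMbMb⇒bobobCMbMb⇒boboboMbMb⇒bobobobCMbMb⇒boboboboMbMb⇒boboboboobMb⇒boboboboobob

S ⇒ bC   [S → b C]
bC ⇒ boMb   [C → o M b]
boMb ⇒ bobCMb   [M → b C M]
bobCMb ⇒ boboMbMb   [C → o M b]
boboMbMb ⇒ bobobCMbMb   [M → b C M]
bobobCMbMb ⇒ boboboMbMb   [C → o]
boboboMbMb ⇒ bobobobCMbMb   [M → b C M]
bobobobCMbMb ⇒ boboboboMbMb   [C → o]
boboboboMbMb ⇒ boboboboobMb   [M → o]
boboboboobMb ⇒ boboboboobob   [M → o]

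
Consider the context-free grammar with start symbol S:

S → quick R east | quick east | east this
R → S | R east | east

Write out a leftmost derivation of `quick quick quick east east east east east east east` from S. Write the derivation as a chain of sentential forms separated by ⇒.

S ⇒ quick R east ⇒ quick S east ⇒ quick quick R east east ⇒ quick quick R east east east ⇒ quick quick R east east east east ⇒ quick quick R east east east east east ⇒ quick quick S east east east east east ⇒ quick quick quick R east east east east east east ⇒ quick quick quick east east east east east east east

S ⇒ quick R east   [S → quick R east]
quick R east ⇒ quick S east   [R → S]
quick S east ⇒ quick quick R east east   [S → quick R east]
quick quick R east east ⇒ quick quick R east east east   [R → R east]
quick quick R east east east ⇒ quick quick R east east east east   [R → R east]
quick quick R east east east east ⇒ quick quick R east east east east east   [R → R east]
quick quick R east east east east east ⇒ quick quick S east east east east east   [R → S]
quick quick S east east east east east ⇒ quick quick quick R east east east east east east   [S → quick R east]
quick quick quick R east east east east east east ⇒ quick quick quick east east east east east east east   [R → east]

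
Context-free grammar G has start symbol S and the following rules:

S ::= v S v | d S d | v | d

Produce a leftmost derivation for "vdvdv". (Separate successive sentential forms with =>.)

S => vSv => vdSdv => vdvdv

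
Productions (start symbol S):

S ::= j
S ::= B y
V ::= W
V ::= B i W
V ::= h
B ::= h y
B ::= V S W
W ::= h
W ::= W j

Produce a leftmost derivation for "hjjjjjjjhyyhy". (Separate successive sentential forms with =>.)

S=>By=>VSWy=>WSWy=>WjSWy=>WjjSWy=>WjjjSWy=>WjjjjSWy=>WjjjjjSWy=>WjjjjjjSWy=>WjjjjjjjSWy=>hjjjjjjjSWy=>hjjjjjjjByWy=>hjjjjjjjhyyWy=>hjjjjjjjhyyhy

S => By   [S ::= B y]
By => VSWy   [B ::= V S W]
VSWy => WSWy   [V ::= W]
WSWy => WjSWy   [W ::= W j]
WjSWy => WjjSWy   [W ::= W j]
WjjSWy => WjjjSWy   [W ::= W j]
WjjjSWy => WjjjjSWy   [W ::= W j]
WjjjjSWy => WjjjjjSWy   [W ::= W j]
WjjjjjSWy => WjjjjjjSWy   [W ::= W j]
WjjjjjjSWy => WjjjjjjjSWy   [W ::= W j]
WjjjjjjjSWy => hjjjjjjjSWy   [W ::= h]
hjjjjjjjSWy => hjjjjjjjByWy   [S ::= B y]
hjjjjjjjByWy => hjjjjjjjhyyWy   [B ::= h y]
hjjjjjjjhyyWy => hjjjjjjjhyyhy   [W ::= h]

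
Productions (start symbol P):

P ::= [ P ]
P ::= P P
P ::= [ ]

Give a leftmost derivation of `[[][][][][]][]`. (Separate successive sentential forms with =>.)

P => PP => [P]P => [PP]P => [PPP]P => [[]PP]P => [[]PPP]P => [[]PPPP]P => [[][]PPP]P => [[][][]PP]P => [[][][][]P]P => [[][][][][]]P => [[][][][][]][]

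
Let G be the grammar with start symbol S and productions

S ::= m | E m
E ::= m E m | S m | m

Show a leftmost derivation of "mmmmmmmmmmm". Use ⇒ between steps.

S ⇒ Em   [S ::= E m]
Em ⇒ Smm   [E ::= S m]
Smm ⇒ Emmm   [S ::= E m]
Emmm ⇒ Smmmm   [E ::= S m]
Smmmm ⇒ Emmmmm   [S ::= E m]
Emmmmm ⇒ Smmmmmm   [E ::= S m]
Smmmmmm ⇒ Emmmmmmm   [S ::= E m]
Emmmmmmm ⇒ Smmmmmmmm   [E ::= S m]
Smmmmmmmm ⇒ Emmmmmmmmm   [S ::= E m]
Emmmmmmmmm ⇒ Smmmmmmmmmm   [E ::= S m]
Smmmmmmmmmm ⇒ mmmmmmmmmmm   [S ::= m]

S ⇒ Em ⇒ Smm ⇒ Emmm ⇒ Smmmm ⇒ Emmmmm ⇒ Smmmmmm ⇒ Emmmmmmm ⇒ Smmmmmmmm ⇒ Emmmmmmmmm ⇒ Smmmmmmmmmm ⇒ mmmmmmmmmmm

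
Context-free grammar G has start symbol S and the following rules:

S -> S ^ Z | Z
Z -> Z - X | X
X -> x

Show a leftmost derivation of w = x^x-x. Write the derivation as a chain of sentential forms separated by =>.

S => S^Z   [S -> S ^ Z]
S^Z => Z^Z   [S -> Z]
Z^Z => X^Z   [Z -> X]
X^Z => x^Z   [X -> x]
x^Z => x^Z-X   [Z -> Z - X]
x^Z-X => x^X-X   [Z -> X]
x^X-X => x^x-X   [X -> x]
x^x-X => x^x-x   [X -> x]

S => S^Z => Z^Z => X^Z => x^Z => x^Z-X => x^X-X => x^x-X => x^x-x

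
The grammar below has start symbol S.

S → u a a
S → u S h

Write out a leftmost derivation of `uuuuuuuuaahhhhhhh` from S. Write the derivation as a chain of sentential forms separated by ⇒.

S ⇒ uSh   [S → u S h]
uSh ⇒ uuShh   [S → u S h]
uuShh ⇒ uuuShhh   [S → u S h]
uuuShhh ⇒ uuuuShhhh   [S → u S h]
uuuuShhhh ⇒ uuuuuShhhhh   [S → u S h]
uuuuuShhhhh ⇒ uuuuuuShhhhhh   [S → u S h]
uuuuuuShhhhhh ⇒ uuuuuuuShhhhhhh   [S → u S h]
uuuuuuuShhhhhhh ⇒ uuuuuuuuaahhhhhhh   [S → u a a]

S ⇒ uSh ⇒ uuShh ⇒ uuuShhh ⇒ uuuuShhhh ⇒ uuuuuShhhhh ⇒ uuuuuuShhhhhh ⇒ uuuuuuuShhhhhhh ⇒ uuuuuuuuaahhhhhhh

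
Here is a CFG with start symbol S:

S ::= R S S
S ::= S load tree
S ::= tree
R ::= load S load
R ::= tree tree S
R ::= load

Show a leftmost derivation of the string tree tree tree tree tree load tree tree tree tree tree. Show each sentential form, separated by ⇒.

S ⇒ R S S   [S ::= R S S]
R S S ⇒ tree tree S S S   [R ::= tree tree S]
tree tree S S S ⇒ tree tree tree S S   [S ::= tree]
tree tree tree S S ⇒ tree tree tree R S S S   [S ::= R S S]
tree tree tree R S S S ⇒ tree tree tree tree tree S S S S   [R ::= tree tree S]
tree tree tree tree tree S S S S ⇒ tree tree tree tree tree R S S S S S   [S ::= R S S]
tree tree tree tree tree R S S S S S ⇒ tree tree tree tree tree load S S S S S   [R ::= load]
tree tree tree tree tree load S S S S S ⇒ tree tree tree tree tree load tree S S S S   [S ::= tree]
tree tree tree tree tree load tree S S S S ⇒ tree tree tree tree tree load tree tree S S S   [S ::= tree]
tree tree tree tree tree load tree tree S S S ⇒ tree tree tree tree tree load tree tree tree S S   [S ::= tree]
tree tree tree tree tree load tree tree tree S S ⇒ tree tree tree tree tree load tree tree tree tree S   [S ::= tree]
tree tree tree tree tree load tree tree tree tree S ⇒ tree tree tree tree tree load tree tree tree tree tree   [S ::= tree]

S ⇒ R S S ⇒ tree tree S S S ⇒ tree tree tree S S ⇒ tree tree tree R S S S ⇒ tree tree tree tree tree S S S S ⇒ tree tree tree tree tree R S S S S S ⇒ tree tree tree tree tree load S S S S S ⇒ tree tree tree tree tree load tree S S S S ⇒ tree tree tree tree tree load tree tree S S S ⇒ tree tree tree tree tree load tree tree tree S S ⇒ tree tree tree tree tree load tree tree tree tree S ⇒ tree tree tree tree tree load tree tree tree tree tree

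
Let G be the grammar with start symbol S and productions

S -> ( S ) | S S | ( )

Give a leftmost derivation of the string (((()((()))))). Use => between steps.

S=>(S)=>((S))=>(((S)))=>(((SS)))=>(((()S)))=>(((()(S))))=>(((()((S)))))=>(((()((())))))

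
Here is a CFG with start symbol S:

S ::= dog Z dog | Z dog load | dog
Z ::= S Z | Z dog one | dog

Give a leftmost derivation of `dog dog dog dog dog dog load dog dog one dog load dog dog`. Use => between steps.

S => dog Z dog   [S ::= dog Z dog]
dog Z dog => dog S Z dog   [Z ::= S Z]
dog S Z dog => dog Z dog load Z dog   [S ::= Z dog load]
dog Z dog load Z dog => dog Z dog one dog load Z dog   [Z ::= Z dog one]
dog Z dog one dog load Z dog => dog S Z dog one dog load Z dog   [Z ::= S Z]
dog S Z dog one dog load Z dog => dog Z dog load Z dog one dog load Z dog   [S ::= Z dog load]
dog Z dog load Z dog one dog load Z dog => dog S Z dog load Z dog one dog load Z dog   [Z ::= S Z]
dog S Z dog load Z dog one dog load Z dog => dog dog Z dog Z dog load Z dog one dog load Z dog   [S ::= dog Z dog]
dog dog Z dog Z dog load Z dog one dog load Z dog => dog dog dog dog Z dog load Z dog one dog load Z dog   [Z ::= dog]
dog dog dog dog Z dog load Z dog one dog load Z dog => dog dog dog dog dog dog load Z dog one dog load Z dog   [Z ::= dog]
dog dog dog dog dog dog load Z dog one dog load Z dog => dog dog dog dog dog dog load dog dog one dog load Z dog   [Z ::= dog]
dog dog dog dog dog dog load dog dog one dog load Z dog => dog dog dog dog dog dog load dog dog one dog load dog dog   [Z ::= dog]

S => dog Z dog => dog S Z dog => dog Z dog load Z dog => dog Z dog one dog load Z dog => dog S Z dog one dog load Z dog => dog Z dog load Z dog one dog load Z dog => dog S Z dog load Z dog one dog load Z dog => dog dog Z dog Z dog load Z dog one dog load Z dog => dog dog dog dog Z dog load Z dog one dog load Z dog => dog dog dog dog dog dog load Z dog one dog load Z dog => dog dog dog dog dog dog load dog dog one dog load Z dog => dog dog dog dog dog dog load dog dog one dog load dog dog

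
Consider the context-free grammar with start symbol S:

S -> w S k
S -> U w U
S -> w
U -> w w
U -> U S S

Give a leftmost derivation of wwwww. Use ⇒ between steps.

S⇒UwU⇒wwwU⇒wwwww

S ⇒ UwU   [S -> U w U]
UwU ⇒ wwwU   [U -> w w]
wwwU ⇒ wwwww   [U -> w w]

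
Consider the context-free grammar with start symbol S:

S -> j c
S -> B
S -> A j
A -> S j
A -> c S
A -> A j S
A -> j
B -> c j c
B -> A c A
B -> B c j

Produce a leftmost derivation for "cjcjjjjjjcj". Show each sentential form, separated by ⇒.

S⇒Aj⇒AjSj⇒SjjSj⇒AjjjSj⇒SjjjjSj⇒AjjjjjSj⇒cSjjjjjSj⇒cjcjjjjjSj⇒cjcjjjjjjcj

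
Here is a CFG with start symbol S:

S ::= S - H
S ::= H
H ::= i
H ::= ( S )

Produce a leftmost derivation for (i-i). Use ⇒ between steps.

S ⇒ H ⇒ (S) ⇒ (S-H) ⇒ (H-H) ⇒ (i-H) ⇒ (i-i)

S ⇒ H   [S ::= H]
H ⇒ (S)   [H ::= ( S )]
(S) ⇒ (S-H)   [S ::= S - H]
(S-H) ⇒ (H-H)   [S ::= H]
(H-H) ⇒ (i-H)   [H ::= i]
(i-H) ⇒ (i-i)   [H ::= i]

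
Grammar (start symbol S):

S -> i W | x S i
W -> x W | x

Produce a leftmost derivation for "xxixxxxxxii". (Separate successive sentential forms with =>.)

S=>xSi=>xxSii=>xxiWii=>xxixWii=>xxixxWii=>xxixxxWii=>xxixxxxWii=>xxixxxxxWii=>xxixxxxxxii

S => xSi   [S -> x S i]
xSi => xxSii   [S -> x S i]
xxSii => xxiWii   [S -> i W]
xxiWii => xxixWii   [W -> x W]
xxixWii => xxixxWii   [W -> x W]
xxixxWii => xxixxxWii   [W -> x W]
xxixxxWii => xxixxxxWii   [W -> x W]
xxixxxxWii => xxixxxxxWii   [W -> x W]
xxixxxxxWii => xxixxxxxxii   [W -> x]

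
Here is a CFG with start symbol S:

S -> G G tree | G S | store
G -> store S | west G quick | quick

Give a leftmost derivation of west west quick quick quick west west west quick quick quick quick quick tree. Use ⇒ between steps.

S ⇒ G S ⇒ west G quick S ⇒ west west G quick quick S ⇒ west west quick quick quick S ⇒ west west quick quick quick G G tree ⇒ west west quick quick quick west G quick G tree ⇒ west west quick quick quick west west G quick quick G tree ⇒ west west quick quick quick west west west G quick quick quick G tree ⇒ west west quick quick quick west west west quick quick quick quick G tree ⇒ west west quick quick quick west west west quick quick quick quick quick tree

S ⇒ G S   [S -> G S]
G S ⇒ west G quick S   [G -> west G quick]
west G quick S ⇒ west west G quick quick S   [G -> west G quick]
west west G quick quick S ⇒ west west quick quick quick S   [G -> quick]
west west quick quick quick S ⇒ west west quick quick quick G G tree   [S -> G G tree]
west west quick quick quick G G tree ⇒ west west quick quick quick west G quick G tree   [G -> west G quick]
west west quick quick quick west G quick G tree ⇒ west west quick quick quick west west G quick quick G tree   [G -> west G quick]
west west quick quick quick west west G quick quick G tree ⇒ west west quick quick quick west west west G quick quick quick G tree   [G -> west G quick]
west west quick quick quick west west west G quick quick quick G tree ⇒ west west quick quick quick west west west quick quick quick quick G tree   [G -> quick]
west west quick quick quick west west west quick quick quick quick G tree ⇒ west west quick quick quick west west west quick quick quick quick quick tree   [G -> quick]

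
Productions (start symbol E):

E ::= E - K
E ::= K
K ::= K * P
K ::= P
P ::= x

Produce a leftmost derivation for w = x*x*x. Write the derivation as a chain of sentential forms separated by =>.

E => K => K*P => K*P*P => P*P*P => x*P*P => x*x*P => x*x*x

E => K   [E ::= K]
K => K*P   [K ::= K * P]
K*P => K*P*P   [K ::= K * P]
K*P*P => P*P*P   [K ::= P]
P*P*P => x*P*P   [P ::= x]
x*P*P => x*x*P   [P ::= x]
x*x*P => x*x*x   [P ::= x]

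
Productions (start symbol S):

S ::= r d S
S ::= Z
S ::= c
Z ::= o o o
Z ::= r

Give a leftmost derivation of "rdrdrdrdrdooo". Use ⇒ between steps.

S ⇒ rdS   [S ::= r d S]
rdS ⇒ rdrdS   [S ::= r d S]
rdrdS ⇒ rdrdrdS   [S ::= r d S]
rdrdrdS ⇒ rdrdrdrdS   [S ::= r d S]
rdrdrdrdS ⇒ rdrdrdrdrdS   [S ::= r d S]
rdrdrdrdrdS ⇒ rdrdrdrdrdZ   [S ::= Z]
rdrdrdrdrdZ ⇒ rdrdrdrdrdooo   [Z ::= o o o]

S ⇒ rdS ⇒ rdrdS ⇒ rdrdrdS ⇒ rdrdrdrdS ⇒ rdrdrdrdrdS ⇒ rdrdrdrdrdZ ⇒ rdrdrdrdrdooo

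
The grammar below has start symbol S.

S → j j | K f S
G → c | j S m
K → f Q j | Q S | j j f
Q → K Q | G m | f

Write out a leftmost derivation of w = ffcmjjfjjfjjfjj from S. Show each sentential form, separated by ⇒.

S ⇒ KfS ⇒ QSfS ⇒ fSfS ⇒ fKfSfS ⇒ fQSfSfS ⇒ ffSfSfS ⇒ ffKfSfSfS ⇒ ffQSfSfSfS ⇒ ffGmSfSfSfS ⇒ ffcmSfSfSfS ⇒ ffcmjjfSfSfS ⇒ ffcmjjfjjfSfS ⇒ ffcmjjfjjfjjfS ⇒ ffcmjjfjjfjjfjj

S ⇒ KfS   [S → K f S]
KfS ⇒ QSfS   [K → Q S]
QSfS ⇒ fSfS   [Q → f]
fSfS ⇒ fKfSfS   [S → K f S]
fKfSfS ⇒ fQSfSfS   [K → Q S]
fQSfSfS ⇒ ffSfSfS   [Q → f]
ffSfSfS ⇒ ffKfSfSfS   [S → K f S]
ffKfSfSfS ⇒ ffQSfSfSfS   [K → Q S]
ffQSfSfSfS ⇒ ffGmSfSfSfS   [Q → G m]
ffGmSfSfSfS ⇒ ffcmSfSfSfS   [G → c]
ffcmSfSfSfS ⇒ ffcmjjfSfSfS   [S → j j]
ffcmjjfSfSfS ⇒ ffcmjjfjjfSfS   [S → j j]
ffcmjjfjjfSfS ⇒ ffcmjjfjjfjjfS   [S → j j]
ffcmjjfjjfjjfS ⇒ ffcmjjfjjfjjfjj   [S → j j]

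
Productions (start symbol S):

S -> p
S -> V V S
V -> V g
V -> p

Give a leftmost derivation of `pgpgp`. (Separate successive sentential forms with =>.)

S=>VVS=>VgVS=>pgVS=>pgVgS=>pgpgS=>pgpgp

S => VVS   [S -> V V S]
VVS => VgVS   [V -> V g]
VgVS => pgVS   [V -> p]
pgVS => pgVgS   [V -> V g]
pgVgS => pgpgS   [V -> p]
pgpgS => pgpgp   [S -> p]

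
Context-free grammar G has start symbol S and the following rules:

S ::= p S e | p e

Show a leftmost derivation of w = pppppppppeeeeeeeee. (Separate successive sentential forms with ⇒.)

S ⇒ pSe   [S ::= p S e]
pSe ⇒ ppSee   [S ::= p S e]
ppSee ⇒ pppSeee   [S ::= p S e]
pppSeee ⇒ ppppSeeee   [S ::= p S e]
ppppSeeee ⇒ pppppSeeeee   [S ::= p S e]
pppppSeeeee ⇒ ppppppSeeeeee   [S ::= p S e]
ppppppSeeeeee ⇒ pppppppSeeeeeee   [S ::= p S e]
pppppppSeeeeeee ⇒ ppppppppSeeeeeeee   [S ::= p S e]
ppppppppSeeeeeeee ⇒ pppppppppeeeeeeeee   [S ::= p e]

S ⇒ pSe ⇒ ppSee ⇒ pppSeee ⇒ ppppSeeee ⇒ pppppSeeeee ⇒ ppppppSeeeeee ⇒ pppppppSeeeeeee ⇒ ppppppppSeeeeeeee ⇒ pppppppppeeeeeeeee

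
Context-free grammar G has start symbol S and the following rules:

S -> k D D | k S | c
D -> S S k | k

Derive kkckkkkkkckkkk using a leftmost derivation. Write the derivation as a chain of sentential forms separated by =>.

S => kS => kkDD => kkSSkD => kkcSkD => kkckDDkD => kkckSSkDkD => kkckkSSkDkD => kkckkkSSkDkD => kkckkkkDDSkDkD => kkckkkkkDSkDkD => kkckkkkkkSkDkD => kkckkkkkkckDkD => kkckkkkkkckkkD => kkckkkkkkckkkk

S => kS   [S -> k S]
kS => kkDD   [S -> k D D]
kkDD => kkSSkD   [D -> S S k]
kkSSkD => kkcSkD   [S -> c]
kkcSkD => kkckDDkD   [S -> k D D]
kkckDDkD => kkckSSkDkD   [D -> S S k]
kkckSSkDkD => kkckkSSkDkD   [S -> k S]
kkckkSSkDkD => kkckkkSSkDkD   [S -> k S]
kkckkkSSkDkD => kkckkkkDDSkDkD   [S -> k D D]
kkckkkkDDSkDkD => kkckkkkkDSkDkD   [D -> k]
kkckkkkkDSkDkD => kkckkkkkkSkDkD   [D -> k]
kkckkkkkkSkDkD => kkckkkkkkckDkD   [S -> c]
kkckkkkkkckDkD => kkckkkkkkckkkD   [D -> k]
kkckkkkkkckkkD => kkckkkkkkckkkk   [D -> k]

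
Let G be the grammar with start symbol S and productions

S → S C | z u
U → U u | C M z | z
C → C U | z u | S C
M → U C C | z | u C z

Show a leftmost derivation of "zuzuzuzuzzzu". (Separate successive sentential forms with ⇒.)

S ⇒ SC   [S → S C]
SC ⇒ zuC   [S → z u]
zuC ⇒ zuSC   [C → S C]
zuSC ⇒ zuSCC   [S → S C]
zuSCC ⇒ zuzuCC   [S → z u]
zuzuCC ⇒ zuzuCUC   [C → C U]
zuzuCUC ⇒ zuzuSCUC   [C → S C]
zuzuSCUC ⇒ zuzuzuCUC   [S → z u]
zuzuzuCUC ⇒ zuzuzuCUUC   [C → C U]
zuzuzuCUUC ⇒ zuzuzuzuUUC   [C → z u]
zuzuzuzuUUC ⇒ zuzuzuzuzUC   [U → z]
zuzuzuzuzUC ⇒ zuzuzuzuzzC   [U → z]
zuzuzuzuzzC ⇒ zuzuzuzuzzzu   [C → z u]

S⇒SC⇒zuC⇒zuSC⇒zuSCC⇒zuzuCC⇒zuzuCUC⇒zuzuSCUC⇒zuzuzuCUC⇒zuzuzuCUUC⇒zuzuzuzuUUC⇒zuzuzuzuzUC⇒zuzuzuzuzzC⇒zuzuzuzuzzzu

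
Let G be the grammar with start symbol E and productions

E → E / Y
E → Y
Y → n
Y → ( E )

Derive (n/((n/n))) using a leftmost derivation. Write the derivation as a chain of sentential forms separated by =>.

E => Y => (E) => (E/Y) => (Y/Y) => (n/Y) => (n/(E)) => (n/(Y)) => (n/((E))) => (n/((E/Y))) => (n/((Y/Y))) => (n/((n/Y))) => (n/((n/n)))

E => Y   [E → Y]
Y => (E)   [Y → ( E )]
(E) => (E/Y)   [E → E / Y]
(E/Y) => (Y/Y)   [E → Y]
(Y/Y) => (n/Y)   [Y → n]
(n/Y) => (n/(E))   [Y → ( E )]
(n/(E)) => (n/(Y))   [E → Y]
(n/(Y)) => (n/((E)))   [Y → ( E )]
(n/((E))) => (n/((E/Y)))   [E → E / Y]
(n/((E/Y))) => (n/((Y/Y)))   [E → Y]
(n/((Y/Y))) => (n/((n/Y)))   [Y → n]
(n/((n/Y))) => (n/((n/n)))   [Y → n]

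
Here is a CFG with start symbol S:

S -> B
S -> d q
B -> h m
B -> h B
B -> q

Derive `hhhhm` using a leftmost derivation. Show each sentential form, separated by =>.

S=>B=>hB=>hhB=>hhhB=>hhhhm

S => B   [S -> B]
B => hB   [B -> h B]
hB => hhB   [B -> h B]
hhB => hhhB   [B -> h B]
hhhB => hhhhm   [B -> h m]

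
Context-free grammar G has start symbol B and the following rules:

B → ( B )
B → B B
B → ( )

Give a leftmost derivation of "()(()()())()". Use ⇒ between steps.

B ⇒ BB   [B → B B]
BB ⇒ BBB   [B → B B]
BBB ⇒ ()BB   [B → ( )]
()BB ⇒ ()(B)B   [B → ( B )]
()(B)B ⇒ ()(BB)B   [B → B B]
()(BB)B ⇒ ()(()B)B   [B → ( )]
()(()B)B ⇒ ()(()BB)B   [B → B B]
()(()BB)B ⇒ ()(()()B)B   [B → ( )]
()(()()B)B ⇒ ()(()()())B   [B → ( )]
()(()()())B ⇒ ()(()()())()   [B → ( )]

B ⇒ BB ⇒ BBB ⇒ ()BB ⇒ ()(B)B ⇒ ()(BB)B ⇒ ()(()B)B ⇒ ()(()BB)B ⇒ ()(()()B)B ⇒ ()(()()())B ⇒ ()(()()())()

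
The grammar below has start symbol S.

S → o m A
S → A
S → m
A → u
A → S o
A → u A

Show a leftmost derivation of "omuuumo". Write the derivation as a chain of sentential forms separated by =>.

S => omA => omuA => omuuA => omuuuA => omuuuSo => omuuumo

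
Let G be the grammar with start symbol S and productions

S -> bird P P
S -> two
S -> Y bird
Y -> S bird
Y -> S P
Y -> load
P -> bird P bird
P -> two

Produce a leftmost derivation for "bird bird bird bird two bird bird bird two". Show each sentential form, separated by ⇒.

S ⇒ bird P P   [S -> bird P P]
bird P P ⇒ bird bird P bird P   [P -> bird P bird]
bird bird P bird P ⇒ bird bird bird P bird bird P   [P -> bird P bird]
bird bird bird P bird bird P ⇒ bird bird bird bird P bird bird bird P   [P -> bird P bird]
bird bird bird bird P bird bird bird P ⇒ bird bird bird bird two bird bird bird P   [P -> two]
bird bird bird bird two bird bird bird P ⇒ bird bird bird bird two bird bird bird two   [P -> two]

S ⇒ bird P P ⇒ bird bird P bird P ⇒ bird bird bird P bird bird P ⇒ bird bird bird bird P bird bird bird P ⇒ bird bird bird bird two bird bird bird P ⇒ bird bird bird bird two bird bird bird two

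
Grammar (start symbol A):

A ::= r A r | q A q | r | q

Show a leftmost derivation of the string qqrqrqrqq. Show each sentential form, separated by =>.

A => qAq => qqAqq => qqrArqq => qqrqAqrqq => qqrqrqrqq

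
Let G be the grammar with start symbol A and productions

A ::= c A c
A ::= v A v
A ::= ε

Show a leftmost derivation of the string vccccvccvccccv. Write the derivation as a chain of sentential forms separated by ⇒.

A ⇒ vAv   [A ::= v A v]
vAv ⇒ vcAcv   [A ::= c A c]
vcAcv ⇒ vccAccv   [A ::= c A c]
vccAccv ⇒ vcccAcccv   [A ::= c A c]
vcccAcccv ⇒ vccccAccccv   [A ::= c A c]
vccccAccccv ⇒ vccccvAvccccv   [A ::= v A v]
vccccvAvccccv ⇒ vccccvcAcvccccv   [A ::= c A c]
vccccvcAcvccccv ⇒ vccccvccvccccv   [A ::= ε]

A⇒vAv⇒vcAcv⇒vccAccv⇒vcccAcccv⇒vccccAccccv⇒vccccvAvccccv⇒vccccvcAcvccccv⇒vccccvccvccccv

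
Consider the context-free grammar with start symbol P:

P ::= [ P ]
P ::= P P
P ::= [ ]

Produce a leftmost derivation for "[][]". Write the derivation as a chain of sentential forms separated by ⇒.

P⇒PP⇒[]P⇒[][]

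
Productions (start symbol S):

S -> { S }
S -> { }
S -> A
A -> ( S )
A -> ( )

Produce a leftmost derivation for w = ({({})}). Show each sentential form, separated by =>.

S=>A=>(S)=>({S})=>({A})=>({(S)})=>({({})})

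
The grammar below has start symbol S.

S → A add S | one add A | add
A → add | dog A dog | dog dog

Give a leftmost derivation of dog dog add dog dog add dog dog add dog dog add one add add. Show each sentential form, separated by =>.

S => A add S   [S → A add S]
A add S => dog A dog add S   [A → dog A dog]
dog A dog add S => dog dog A dog dog add S   [A → dog A dog]
dog dog A dog dog add S => dog dog add dog dog add S   [A → add]
dog dog add dog dog add S => dog dog add dog dog add A add S   [S → A add S]
dog dog add dog dog add A add S => dog dog add dog dog add dog A dog add S   [A → dog A dog]
dog dog add dog dog add dog A dog add S => dog dog add dog dog add dog dog A dog dog add S   [A → dog A dog]
dog dog add dog dog add dog dog A dog dog add S => dog dog add dog dog add dog dog add dog dog add S   [A → add]
dog dog add dog dog add dog dog add dog dog add S => dog dog add dog dog add dog dog add dog dog add one add A   [S → one add A]
dog dog add dog dog add dog dog add dog dog add one add A => dog dog add dog dog add dog dog add dog dog add one add add   [A → add]

S => A add S => dog A dog add S => dog dog A dog dog add S => dog dog add dog dog add S => dog dog add dog dog add A add S => dog dog add dog dog add dog A dog add S => dog dog add dog dog add dog dog A dog dog add S => dog dog add dog dog add dog dog add dog dog add S => dog dog add dog dog add dog dog add dog dog add one add A => dog dog add dog dog add dog dog add dog dog add one add add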